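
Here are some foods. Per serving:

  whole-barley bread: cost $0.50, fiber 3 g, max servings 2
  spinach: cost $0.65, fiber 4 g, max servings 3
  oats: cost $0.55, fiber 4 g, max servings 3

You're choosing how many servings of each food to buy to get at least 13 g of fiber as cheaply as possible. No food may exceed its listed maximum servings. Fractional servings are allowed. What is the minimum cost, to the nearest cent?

$1.81

Cost per g of fiber: oats $0.1375, spinach $0.1625, whole-barley bread $0.1667.
Take 3 servings of oats: +12.0 g fiber for $1.65 (total $1.65, still need 1.0 g).
Take 0.25 servings of spinach: +1.0 g fiber for $0.16 (total $1.81, still need 0.0 g).
Filling from the cheapest source first is optimal under one linear minimum: $1.81.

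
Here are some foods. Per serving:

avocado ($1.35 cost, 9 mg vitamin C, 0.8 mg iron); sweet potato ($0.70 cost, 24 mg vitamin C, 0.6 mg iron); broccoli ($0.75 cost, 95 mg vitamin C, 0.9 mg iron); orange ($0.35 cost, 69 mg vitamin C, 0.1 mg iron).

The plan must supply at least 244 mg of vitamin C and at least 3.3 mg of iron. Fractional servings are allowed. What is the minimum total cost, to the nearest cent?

$2.75

Compare the cost at each extreme point of the feasible region.
avocado only: max(244/9, 3.3/0.8) = 27.11 servings → $36.60.
sweet potato only: max(244/24, 3.3/0.6) = 10.17 servings → $7.12.
broccoli only: max(244/95, 3.3/0.9) = 3.667 servings → $2.75.
orange only: max(244/69, 3.3/0.1) = 33 servings → $11.55.
avocado + sweet potato: intersection lies outside the first quadrant.
avocado + broccoli with both tight: 1.383 servings and 2.437 servings → $3.69.
avocado + orange with both tight: 3.744 servings and 3.048 servings → $6.12.
sweet potato + broccoli with both tight: 2.653 servings and 1.898 servings → $3.28.
sweet potato + orange with both tight: 5.213 servings and 1.723 servings → $4.25.
broccoli + orange: the both-tight solution has a negative serving — not a feasible corner.
The minimum over all feasible corners is $2.75.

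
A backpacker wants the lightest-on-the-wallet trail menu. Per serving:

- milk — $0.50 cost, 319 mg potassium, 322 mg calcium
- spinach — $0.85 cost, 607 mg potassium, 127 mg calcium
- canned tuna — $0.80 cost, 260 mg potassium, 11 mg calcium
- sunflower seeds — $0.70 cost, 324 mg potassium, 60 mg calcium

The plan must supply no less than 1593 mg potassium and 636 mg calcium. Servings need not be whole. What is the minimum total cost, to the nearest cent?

$2.29

milk only: max(1593/319, 636/322) = 4.994 servings → $2.50.
spinach only: max(1593/607, 636/127) = 5.008 servings → $4.26.
canned tuna only: max(1593/260, 636/11) = 57.82 servings → $46.25.
sunflower seeds only: max(1593/324, 636/60) = 10.6 servings → $7.42.
milk + spinach with both tight: 1.186 servings and 2.001 servings → $2.29.
milk + canned tuna with both tight: 1.843 servings and 3.866 servings → $4.01.
milk + sunflower seeds with both tight: 1.297 servings and 3.64 servings → $3.20.
spinach + canned tuna: the both-tight solution has a negative serving — not a feasible corner.
spinach + sunflower seeds with both targets exact would need a negative amount; discard.
canned tuna + sunflower seeds: intersection lies outside the first quadrant.
Cheapest feasible corner: $2.29.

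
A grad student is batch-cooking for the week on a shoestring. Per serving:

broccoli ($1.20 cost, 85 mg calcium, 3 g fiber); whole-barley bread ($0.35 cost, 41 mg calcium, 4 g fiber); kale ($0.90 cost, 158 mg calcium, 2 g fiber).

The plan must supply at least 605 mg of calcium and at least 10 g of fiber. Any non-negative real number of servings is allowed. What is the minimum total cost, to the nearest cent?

Compare the cost at each extreme point of the feasible region.
broccoli only: max(605/85, 10/3) = 7.118 servings → $8.54.
whole-barley bread only: max(605/41, 10/4) = 14.76 servings → $5.16.
kale only: max(605/158, 10/2) = 5 servings → $4.50.
broccoli + whole-barley bread: the both-tight solution has a negative serving — not a feasible corner.
broccoli + kale with both tight: 1.217 servings and 3.174 servings → $4.32.
whole-barley bread + kale with both tight: 0.6727 servings and 3.655 servings → $3.52.
So the least-cost plan costs $3.52.

$3.52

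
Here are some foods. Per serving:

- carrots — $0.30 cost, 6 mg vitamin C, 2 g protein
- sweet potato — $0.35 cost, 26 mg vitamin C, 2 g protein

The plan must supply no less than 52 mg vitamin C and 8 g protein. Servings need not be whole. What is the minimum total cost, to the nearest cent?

$1.27

For a min-cost LP with two ≥-constraints, a basic feasible solution has at most two positive variables.
carrots only: max(52/6, 8/2) = 8.667 servings → $2.60.
sweet potato only: max(52/26, 8/2) = 4 servings → $1.40.
carrots + sweet potato with both tight: 2.6 servings and 1.4 servings → $1.27.
So the least-cost plan costs $1.27.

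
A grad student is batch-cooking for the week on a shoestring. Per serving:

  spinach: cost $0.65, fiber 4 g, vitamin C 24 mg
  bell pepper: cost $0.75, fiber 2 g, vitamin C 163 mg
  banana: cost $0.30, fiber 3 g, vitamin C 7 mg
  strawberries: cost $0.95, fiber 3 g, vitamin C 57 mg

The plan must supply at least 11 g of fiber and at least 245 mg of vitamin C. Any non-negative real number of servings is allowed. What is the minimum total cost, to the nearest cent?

$1.86

This is a tiny linear program; its minimum lies at a vertex of the feasible set. List the vertices and price them.
spinach only: max(11/4, 245/24) = 10.21 servings → $6.64.
bell pepper only: max(11/2, 245/163) = 5.5 servings → $4.12.
banana only: max(11/3, 245/7) = 35 servings → $10.50.
strawberries only: max(11/3, 245/57) = 4.298 servings → $4.08.
spinach + bell pepper with both tight: 2.157 servings and 1.185 servings → $2.29.
spinach + banana with both targets exact would need a negative amount; discard.
spinach + strawberries: the both-tight solution has a negative serving — not a feasible corner.
bell pepper + banana with both tight: 1.385 servings and 2.743 servings → $1.86.
bell pepper + strawberries with both tight: 0.288 servings and 3.475 servings → $3.52.
banana + strawberries: intersection lies outside the first quadrant.
The minimum over all feasible corners is $1.86.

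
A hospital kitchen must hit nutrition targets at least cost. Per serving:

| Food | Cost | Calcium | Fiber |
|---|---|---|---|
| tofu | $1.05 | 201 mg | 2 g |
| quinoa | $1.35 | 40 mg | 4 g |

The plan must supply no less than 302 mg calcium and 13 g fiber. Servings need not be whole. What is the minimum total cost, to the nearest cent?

$4.74

The cheapest plan sits at a corner of the feasible region — with two constraints it uses at most two foods.
tofu only: max(302/201, 13/2) = 6.5 servings → $6.83.
quinoa only: max(302/40, 13/4) = 7.55 servings → $10.19.
tofu + quinoa with both tight: 0.9503 servings and 2.775 servings → $4.74.
Cheapest feasible corner: $4.74.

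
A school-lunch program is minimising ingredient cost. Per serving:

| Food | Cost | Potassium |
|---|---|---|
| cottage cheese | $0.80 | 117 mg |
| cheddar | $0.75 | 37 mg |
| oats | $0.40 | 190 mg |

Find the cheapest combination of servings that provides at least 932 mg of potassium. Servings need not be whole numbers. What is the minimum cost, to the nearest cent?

$1.96

Cost per mg of potassium: oats $0.0021, cottage cheese $0.0068, cheddar $0.0203.
With no serving limits, use only oats: 932 mg / 190 mg = 4.905 servings × $0.40 = $1.96.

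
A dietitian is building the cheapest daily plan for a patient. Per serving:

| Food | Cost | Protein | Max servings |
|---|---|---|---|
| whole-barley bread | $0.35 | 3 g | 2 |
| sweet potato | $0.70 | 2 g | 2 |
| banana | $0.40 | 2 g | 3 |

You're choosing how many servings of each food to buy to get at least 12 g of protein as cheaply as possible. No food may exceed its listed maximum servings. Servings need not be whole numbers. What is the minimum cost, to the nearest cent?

Cost per g of protein: whole-barley bread $0.1167, banana $0.2000, sweet potato $0.3500.
Take 2 servings of whole-barley bread: +6.0 g protein for $0.70 (total $0.70, still need 6.0 g).
Take 3 servings of banana: +6.0 g protein for $1.20 (total $1.90, still need 0.0 g).
Greedy by cheapest-per-g is optimal for a single linear constraint, so the minimum cost is $1.90.

$1.90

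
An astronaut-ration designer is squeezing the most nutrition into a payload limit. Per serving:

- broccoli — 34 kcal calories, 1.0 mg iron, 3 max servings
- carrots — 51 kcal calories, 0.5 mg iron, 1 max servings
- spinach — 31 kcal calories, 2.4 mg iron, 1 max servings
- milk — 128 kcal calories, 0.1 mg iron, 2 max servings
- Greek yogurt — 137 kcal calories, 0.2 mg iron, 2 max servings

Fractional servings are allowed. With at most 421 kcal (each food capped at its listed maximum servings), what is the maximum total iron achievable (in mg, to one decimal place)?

Iron per kcal: spinach 0.07742, broccoli 0.02941, carrots 0.009804, Greek yogurt 0.00146, milk 0.0007813.
Take 1 serving of spinach: uses 31 kcal, +2.4 mg iron (running total 2.4 mg).
Take 3 servings of broccoli: uses 102 kcal, +3.0 mg iron (running total 5.4 mg).
Take 1 serving of carrots: uses 51 kcal, +0.5 mg iron (running total 5.9 mg).
Take 1.73 servings of Greek yogurt: uses 237 kcal, +0.3 mg iron (running total 6.2 mg).
Greedy by best ratio exhausts the calories allowance optimally: 6.2 mg.

6.2 mg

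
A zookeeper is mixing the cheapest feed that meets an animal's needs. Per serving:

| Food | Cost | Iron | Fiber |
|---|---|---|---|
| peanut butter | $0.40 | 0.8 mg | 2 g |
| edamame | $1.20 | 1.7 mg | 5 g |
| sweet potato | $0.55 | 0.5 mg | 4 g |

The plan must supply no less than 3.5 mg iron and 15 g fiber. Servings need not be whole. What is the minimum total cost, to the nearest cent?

$2.43

peanut butter only: max(3.5/0.8, 15/2) = 7.5 servings → $3.00.
edamame only: max(3.5/1.7, 15/5) = 3 servings → $3.60.
sweet potato only: max(3.5/0.5, 15/4) = 7 servings → $3.85.
peanut butter + edamame with both targets exact would need a negative amount; discard.
peanut butter + sweet potato with both tight: 2.955 servings and 2.273 servings → $2.43.
edamame + sweet potato with both tight: 1.512 servings and 1.86 servings → $2.84.
The minimum over all feasible corners is $2.43.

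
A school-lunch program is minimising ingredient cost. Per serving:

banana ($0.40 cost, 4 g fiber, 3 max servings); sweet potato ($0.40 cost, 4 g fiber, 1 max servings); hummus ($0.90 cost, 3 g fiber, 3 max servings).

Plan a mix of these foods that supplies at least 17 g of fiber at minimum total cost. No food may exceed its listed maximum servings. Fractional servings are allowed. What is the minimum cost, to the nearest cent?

Cost per g of fiber: banana $0.1000, sweet potato $0.1000, hummus $0.3000.
Take 3 servings of banana: +12.0 g fiber for $1.20 (total $1.20, still need 5.0 g).
Take 1 serving of sweet potato: +4.0 g fiber for $0.40 (total $1.60, still need 1.0 g).
Take 0.3333 servings of hummus: +1.0 g fiber for $0.30 (total $1.90, still need 0.0 g).
Filling from the cheapest source first is optimal under one linear minimum: $1.90.

$1.90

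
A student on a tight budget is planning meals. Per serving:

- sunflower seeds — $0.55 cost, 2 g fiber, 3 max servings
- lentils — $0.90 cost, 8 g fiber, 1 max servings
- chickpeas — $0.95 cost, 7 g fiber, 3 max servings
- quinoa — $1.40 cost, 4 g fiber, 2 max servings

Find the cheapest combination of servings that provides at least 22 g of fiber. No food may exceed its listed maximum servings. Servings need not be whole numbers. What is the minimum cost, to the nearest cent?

$2.80

Cost per g of fiber: lentils $0.1125, chickpeas $0.1357, sunflower seeds $0.2750, quinoa $0.3500.
Take 1 serving of lentils: +8.0 g fiber for $0.90 (total $0.90, still need 14.0 g).
Take 2 servings of chickpeas: +14.0 g fiber for $1.90 (total $2.80, still need 0.0 g).
Greedy by cheapest-per-g is optimal for a single linear constraint, so the minimum cost is $2.80.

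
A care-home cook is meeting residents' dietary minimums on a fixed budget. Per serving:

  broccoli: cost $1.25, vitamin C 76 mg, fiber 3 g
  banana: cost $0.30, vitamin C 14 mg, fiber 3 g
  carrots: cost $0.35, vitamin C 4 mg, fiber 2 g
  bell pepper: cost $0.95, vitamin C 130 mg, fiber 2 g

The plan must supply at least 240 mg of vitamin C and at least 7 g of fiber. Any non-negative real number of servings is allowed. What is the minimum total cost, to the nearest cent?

$1.99

At the optimum either one food covers both requirements or two foods hit both targets exactly; no other combination can be cheaper.
broccoli only: max(240/76, 7/3) = 3.158 servings → $3.95.
banana only: max(240/14, 7/3) = 17.14 servings → $5.14.
carrots only: max(240/4, 7/2) = 60 servings → $21.00.
bell pepper only: max(240/130, 7/2) = 3.5 servings → $3.33.
broccoli + banana: intersection lies outside the first quadrant.
broccoli + carrots: intersection lies outside the first quadrant.
broccoli + bell pepper with both tight: 1.807 servings and 0.7899 servings → $3.01.
banana + carrots: intersection lies outside the first quadrant.
banana + bell pepper with both tight: 1.188 servings and 1.718 servings → $1.99.
carrots + bell pepper with both tight: 1.706 servings and 1.794 servings → $2.30.
So the least-cost plan costs $1.99.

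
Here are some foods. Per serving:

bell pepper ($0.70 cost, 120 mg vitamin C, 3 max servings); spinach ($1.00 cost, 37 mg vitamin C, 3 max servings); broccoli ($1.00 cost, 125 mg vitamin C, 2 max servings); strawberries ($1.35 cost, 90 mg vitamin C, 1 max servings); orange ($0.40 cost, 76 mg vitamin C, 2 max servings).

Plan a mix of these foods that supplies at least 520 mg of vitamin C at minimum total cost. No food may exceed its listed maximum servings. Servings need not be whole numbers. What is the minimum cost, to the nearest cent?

$2.96

Cost per mg of vitamin C: orange $0.0053, bell pepper $0.0058, broccoli $0.0080, strawberries $0.0150, spinach $0.0270.
Take 2 servings of orange: +152.0 mg vitamin C for $0.80 (total $0.80, still need 368.0 mg).
Take 3 servings of bell pepper: +360.0 mg vitamin C for $2.10 (total $2.90, still need 8.0 mg).
Take 0.064 servings of broccoli: +8.0 mg vitamin C for $0.06 (total $2.96, still need 0.0 mg).
Filling from the cheapest source first is optimal under one linear minimum: $2.96.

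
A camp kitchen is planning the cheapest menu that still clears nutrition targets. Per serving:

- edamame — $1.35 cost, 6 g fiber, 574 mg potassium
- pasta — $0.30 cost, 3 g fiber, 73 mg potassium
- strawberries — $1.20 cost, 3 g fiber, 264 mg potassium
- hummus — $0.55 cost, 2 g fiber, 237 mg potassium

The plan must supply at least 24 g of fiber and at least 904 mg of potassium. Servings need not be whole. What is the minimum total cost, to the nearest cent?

$2.96

The cheapest plan sits at a corner of the feasible region — with two constraints it uses at most two foods.
edamame only: max(24/6, 904/574) = 4 servings → $5.40.
pasta only: max(24/3, 904/73) = 12.38 servings → $3.72.
strawberries only: max(24/3, 904/264) = 8 servings → $9.60.
hummus only: max(24/2, 904/237) = 12 servings → $6.60.
edamame + pasta with both tight: 0.7477 servings and 6.505 servings → $2.96.
edamame + strawberries: the both-tight solution has a negative serving — not a feasible corner.
edamame + hummus: the both-tight solution has a negative serving — not a feasible corner.
pasta + strawberries with both tight: 6.325 servings and 1.675 servings → $3.91.
pasta + hummus with both tight: 6.867 servings and 1.699 servings → $2.99.
strawberries + hummus: intersection lies outside the first quadrant.
The minimum over all feasible corners is $2.96.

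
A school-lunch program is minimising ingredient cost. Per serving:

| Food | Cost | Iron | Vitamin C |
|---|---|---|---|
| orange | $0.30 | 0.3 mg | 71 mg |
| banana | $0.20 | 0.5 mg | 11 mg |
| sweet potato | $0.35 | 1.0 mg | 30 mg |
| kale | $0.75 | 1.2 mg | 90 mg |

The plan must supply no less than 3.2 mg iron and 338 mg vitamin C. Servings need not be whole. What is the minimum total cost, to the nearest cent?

$1.88

A basic optimal solution has at most two foods positive. Try each food alone and each pair with both targets met exactly.
orange only: max(3.2/0.3, 338/71) = 10.67 servings → $3.20.
banana only: max(3.2/0.5, 338/11) = 30.73 servings → $6.15.
sweet potato only: max(3.2/1.0, 338/30) = 11.27 servings → $3.94.
kale only: max(3.2/1.2, 338/90) = 3.756 servings → $2.82.
orange + banana with both tight: 4.155 servings and 3.907 servings → $2.03.
orange + sweet potato with both tight: 3.903 servings and 2.029 servings → $1.88.
orange + kale with both tight: 2.021 servings and 2.162 servings → $2.23.
banana + sweet potato: intersection lies outside the first quadrant.
banana + kale with both targets exact would need a negative amount; discard.
sweet potato + kale: intersection lies outside the first quadrant.
So the least-cost plan costs $1.88.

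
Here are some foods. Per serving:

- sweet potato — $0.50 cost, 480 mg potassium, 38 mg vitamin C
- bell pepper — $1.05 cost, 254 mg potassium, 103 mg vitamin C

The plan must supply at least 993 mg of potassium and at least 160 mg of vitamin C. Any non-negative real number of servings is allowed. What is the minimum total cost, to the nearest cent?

Two binding constraints pin down two serving amounts, so the optimal mix uses at most two foods. The candidates are each food alone (scaled to the tighter of potassium/vitamin C) and each pair with both constraints tight.
sweet potato only: max(993/480, 160/38) = 4.211 servings → $2.11.
bell pepper only: max(993/254, 160/103) = 3.909 servings → $4.10.
sweet potato + bell pepper with both tight: 1.549 servings and 0.9819 servings → $1.81.
Cheapest feasible corner: $1.81.

$1.81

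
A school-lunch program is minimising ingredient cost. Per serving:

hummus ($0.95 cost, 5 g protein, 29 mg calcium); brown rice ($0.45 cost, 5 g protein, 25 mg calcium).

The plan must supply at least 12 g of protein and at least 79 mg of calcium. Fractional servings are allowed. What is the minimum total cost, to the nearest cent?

$1.42

A basic optimal solution has at most two foods positive. Try each food alone and each pair with both targets met exactly.
hummus only: max(12/5, 79/29) = 2.724 servings → $2.59.
brown rice only: max(12/5, 79/25) = 3.16 servings → $1.42.
hummus + brown rice: the both-tight solution has a negative serving — not a feasible corner.
So the least-cost plan costs $1.42.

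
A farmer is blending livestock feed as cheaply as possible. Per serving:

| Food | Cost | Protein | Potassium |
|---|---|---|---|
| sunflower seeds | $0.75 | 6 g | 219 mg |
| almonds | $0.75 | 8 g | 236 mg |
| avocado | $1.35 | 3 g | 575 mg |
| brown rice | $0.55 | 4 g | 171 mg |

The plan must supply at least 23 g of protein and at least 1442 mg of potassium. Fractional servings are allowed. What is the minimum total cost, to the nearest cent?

Compare the cost at each extreme point of the feasible region.
sunflower seeds only: max(23/6, 1442/219) = 6.584 servings → $4.94.
almonds only: max(23/8, 1442/236) = 6.11 servings → $4.58.
avocado only: max(23/3, 1442/575) = 7.667 servings → $10.35.
brown rice only: max(23/4, 1442/171) = 8.433 servings → $4.64.
sunflower seeds + almonds: the both-tight solution has a negative serving — not a feasible corner.
sunflower seeds + avocado with both tight: 3.186 servings and 1.294 servings → $4.14.
sunflower seeds + brown rice: the both-tight solution has a negative serving — not a feasible corner.
almonds + avocado with both tight: 2.286 servings and 1.569 servings → $3.83.
almonds + brown rice: the both-tight solution has a negative serving — not a feasible corner.
avocado + brown rice with both tight: 1.027 servings and 4.98 servings → $4.13.
The minimum over all feasible corners is $3.83.

$3.83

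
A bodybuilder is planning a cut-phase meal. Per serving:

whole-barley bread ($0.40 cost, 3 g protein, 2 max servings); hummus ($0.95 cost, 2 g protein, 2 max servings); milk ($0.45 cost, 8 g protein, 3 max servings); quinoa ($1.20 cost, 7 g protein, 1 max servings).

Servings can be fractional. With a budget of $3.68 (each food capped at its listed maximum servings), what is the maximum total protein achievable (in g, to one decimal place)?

37.7 g

Protein per dollar: milk 17.78, whole-barley bread 7.5, quinoa 5.833, hummus 2.105.
Take 3 servings of milk: spends $1.35, +24.0 g protein (running total 24.0 g).
Take 2 servings of whole-barley bread: spends $0.80, +6.0 g protein (running total 30.0 g).
Take 1 serving of quinoa: spends $1.20, +7.0 g protein (running total 37.0 g).
Take 0.3474 servings of hummus: spends $0.33, +0.7 g protein (running total 37.7 g).
Filling greedily by protein-per-dollar is optimal for one linear limit, giving 37.7 g.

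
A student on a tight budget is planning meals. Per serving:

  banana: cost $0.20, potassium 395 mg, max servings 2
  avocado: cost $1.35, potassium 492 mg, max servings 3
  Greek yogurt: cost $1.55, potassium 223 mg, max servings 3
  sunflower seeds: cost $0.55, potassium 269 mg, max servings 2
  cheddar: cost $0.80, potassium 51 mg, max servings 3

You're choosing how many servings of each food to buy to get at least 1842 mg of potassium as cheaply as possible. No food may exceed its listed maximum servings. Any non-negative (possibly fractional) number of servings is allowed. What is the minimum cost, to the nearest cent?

$2.91

Cost per mg of potassium: banana $0.0005, sunflower seeds $0.0020, avocado $0.0027, Greek yogurt $0.0070, cheddar $0.0157.
Take 2 servings of banana: +790.0 mg potassium for $0.40 (total $0.40, still need 1052.0 mg).
Take 2 servings of sunflower seeds: +538.0 mg potassium for $1.10 (total $1.50, still need 514.0 mg).
Take 1.045 servings of avocado: +514.0 mg potassium for $1.41 (total $2.91, still need 0.0 mg).
Filling from the cheapest source first is optimal under one linear minimum: $2.91.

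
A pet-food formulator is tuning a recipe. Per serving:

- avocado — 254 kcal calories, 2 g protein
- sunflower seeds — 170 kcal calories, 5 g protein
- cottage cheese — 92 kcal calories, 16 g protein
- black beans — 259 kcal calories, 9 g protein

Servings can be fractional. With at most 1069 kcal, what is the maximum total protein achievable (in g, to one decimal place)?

Protein per kcal: cottage cheese 0.1739, black beans 0.03475, sunflower seeds 0.02941, avocado 0.007874.
With no serving limits, spend the whole calories allowance on cottage cheese: 1069 kcal / 92 kcal × 16 g = 185.9 g.

185.9 g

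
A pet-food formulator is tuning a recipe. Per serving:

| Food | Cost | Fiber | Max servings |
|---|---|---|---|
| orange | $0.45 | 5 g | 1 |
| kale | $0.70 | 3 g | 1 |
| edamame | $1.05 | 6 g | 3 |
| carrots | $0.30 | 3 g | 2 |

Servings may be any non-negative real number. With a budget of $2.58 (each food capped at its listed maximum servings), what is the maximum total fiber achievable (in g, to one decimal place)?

19.7 g

Fiber per dollar: orange 11.11, carrots 10, edamame 5.714, kale 4.286.
Take 1 serving of orange: spends $0.45, +5.0 g fiber (running total 5.0 g).
Take 2 servings of carrots: spends $0.60, +6.0 g fiber (running total 11.0 g).
Take 1.457 servings of edamame: spends $1.53, +8.7 g fiber (running total 19.7 g).
Greedy by best ratio exhausts the cost allowance optimally: 19.7 g.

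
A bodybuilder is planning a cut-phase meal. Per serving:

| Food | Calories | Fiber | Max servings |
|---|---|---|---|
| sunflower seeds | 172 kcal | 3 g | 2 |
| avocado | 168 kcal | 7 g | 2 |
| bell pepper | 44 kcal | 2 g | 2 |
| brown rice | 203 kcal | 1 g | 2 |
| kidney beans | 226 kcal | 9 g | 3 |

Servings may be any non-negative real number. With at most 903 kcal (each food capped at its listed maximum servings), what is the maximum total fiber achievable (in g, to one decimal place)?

Fiber per kcal: bell pepper 0.04545, avocado 0.04167, kidney beans 0.03982, sunflower seeds 0.01744, brown rice 0.004926.
Take 2 servings of bell pepper: uses 88 kcal, +4.0 g fiber (running total 4.0 g).
Take 2 servings of avocado: uses 336 kcal, +14.0 g fiber (running total 18.0 g).
Take 2.119 servings of kidney beans: uses 479 kcal, +19.1 g fiber (running total 37.1 g).
Filling greedily by fiber-per-kcal is optimal for one linear limit, giving 37.1 g.

37.1 g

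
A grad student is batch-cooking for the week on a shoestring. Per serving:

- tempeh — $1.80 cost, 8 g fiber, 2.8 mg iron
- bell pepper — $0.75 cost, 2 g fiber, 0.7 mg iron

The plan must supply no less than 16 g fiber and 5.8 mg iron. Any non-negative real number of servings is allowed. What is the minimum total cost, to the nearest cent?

This is a tiny linear program; its minimum lies at a vertex of the feasible set. List the vertices and price them.
tempeh only: max(16/8, 5.8/2.8) = 2.071 servings → $3.73.
bell pepper only: max(16/2, 5.8/0.7) = 8.286 servings → $6.21.
tempeh + bell pepper (both tight): parallel constraints — no distinct corner.
Cheapest feasible corner: $3.73.

$3.73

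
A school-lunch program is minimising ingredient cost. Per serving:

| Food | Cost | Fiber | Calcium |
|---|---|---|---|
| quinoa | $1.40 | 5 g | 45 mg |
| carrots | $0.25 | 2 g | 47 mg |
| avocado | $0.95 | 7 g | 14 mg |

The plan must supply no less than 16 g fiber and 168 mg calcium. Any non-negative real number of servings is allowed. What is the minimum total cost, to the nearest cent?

Compare the cost at each extreme point of the feasible region.
quinoa only: max(16/5, 168/45) = 3.733 servings → $5.23.
carrots only: max(16/2, 168/47) = 8 servings → $2.00.
avocado only: max(16/7, 168/14) = 12 servings → $11.40.
quinoa + carrots with both tight: 2.869 servings and 0.8276 servings → $4.22.
quinoa + avocado: the both-tight solution has a negative serving — not a feasible corner.
carrots + avocado with both tight: 3.163 servings and 1.382 servings → $2.10.
The minimum over all feasible corners is $2.00.

$2.00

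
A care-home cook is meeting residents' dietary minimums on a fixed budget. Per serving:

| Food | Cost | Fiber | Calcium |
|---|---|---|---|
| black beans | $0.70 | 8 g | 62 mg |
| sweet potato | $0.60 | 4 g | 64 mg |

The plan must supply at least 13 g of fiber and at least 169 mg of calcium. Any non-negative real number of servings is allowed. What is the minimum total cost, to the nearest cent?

$1.65

Check every corner: each single food scaled to meet both minima, and each pair solved so both constraints bind.
black beans only: max(13/8, 169/62) = 2.726 servings → $1.91.
sweet potato only: max(13/4, 169/64) = 3.25 servings → $1.95.
black beans + sweet potato with both tight: 0.5909 servings and 2.068 servings → $1.65.
Cheapest feasible corner: $1.65.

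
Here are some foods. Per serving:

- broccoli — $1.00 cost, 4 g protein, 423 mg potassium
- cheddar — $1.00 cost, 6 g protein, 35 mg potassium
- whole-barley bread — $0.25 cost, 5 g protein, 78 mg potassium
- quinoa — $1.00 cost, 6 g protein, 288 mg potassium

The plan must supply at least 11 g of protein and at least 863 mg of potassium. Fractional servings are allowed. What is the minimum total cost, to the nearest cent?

Minimising a linear cost over {protein ≥ 11, potassium ≥ 863, servings ≥ 0} — the optimum is at a vertex, using one or two foods.
broccoli only: max(11/4, 863/423) = 2.75 servings → $2.75.
cheddar only: max(11/6, 863/35) = 24.66 servings → $24.66.
whole-barley bread only: max(11/5, 863/78) = 11.06 servings → $2.77.
quinoa only: max(11/6, 863/288) = 2.997 servings → $3.00.
broccoli + cheddar with both tight: 1.999 servings and 0.5008 servings → $2.50.
broccoli + whole-barley bread with both tight: 1.917 servings and 0.6661 servings → $2.08.
broccoli + quinoa with both tight: 1.45 servings and 0.8665 servings → $2.32.
cheddar + whole-barley bread: the both-tight solution has a negative serving — not a feasible corner.
cheddar + quinoa: intersection lies outside the first quadrant.
whole-barley bread + quinoa with both targets exact would need a negative amount; discard.
So the least-cost plan costs $2.08.

$2.08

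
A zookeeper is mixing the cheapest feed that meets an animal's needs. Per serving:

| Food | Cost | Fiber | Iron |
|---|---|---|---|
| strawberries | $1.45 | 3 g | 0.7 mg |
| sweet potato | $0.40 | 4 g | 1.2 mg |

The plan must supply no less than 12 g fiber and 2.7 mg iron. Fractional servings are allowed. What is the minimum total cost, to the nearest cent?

$1.20

Two binding constraints pin down two serving amounts, so the optimal mix uses at most two foods. The candidates are each food alone (scaled to the tighter of fiber/iron) and each pair with both constraints tight.
strawberries only: max(12/3, 2.7/0.7) = 4 servings → $5.80.
sweet potato only: max(12/4, 2.7/1.2) = 3 servings → $1.20.
strawberries + sweet potato: the both-tight solution has a negative serving — not a feasible corner.
Cheapest feasible corner: $1.20.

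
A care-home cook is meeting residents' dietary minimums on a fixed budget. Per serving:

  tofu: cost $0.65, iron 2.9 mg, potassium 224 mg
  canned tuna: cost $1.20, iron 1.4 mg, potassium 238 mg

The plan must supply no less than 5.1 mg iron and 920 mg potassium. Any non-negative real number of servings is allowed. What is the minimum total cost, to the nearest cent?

$2.67

tofu only: max(5.1/2.9, 920/224) = 4.107 servings → $2.67.
canned tuna only: max(5.1/1.4, 920/238) = 3.866 servings → $4.64.
tofu + canned tuna: intersection lies outside the first quadrant.
Cheapest feasible corner: $2.67.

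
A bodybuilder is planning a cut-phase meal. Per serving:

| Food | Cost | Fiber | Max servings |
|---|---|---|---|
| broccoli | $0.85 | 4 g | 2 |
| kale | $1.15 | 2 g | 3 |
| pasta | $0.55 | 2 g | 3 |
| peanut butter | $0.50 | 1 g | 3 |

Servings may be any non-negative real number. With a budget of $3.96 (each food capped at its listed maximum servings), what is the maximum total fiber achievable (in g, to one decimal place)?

Fiber per dollar: broccoli 4.706, pasta 3.636, peanut butter 2, kale 1.739.
Take 2 servings of broccoli: spends $1.70, +8.0 g fiber (running total 8.0 g).
Take 3 servings of pasta: spends $1.65, +6.0 g fiber (running total 14.0 g).
Take 1.22 servings of peanut butter: spends $0.61, +1.2 g fiber (running total 15.2 g).
Filling greedily by fiber-per-dollar is optimal for one linear limit, giving 15.2 g.

15.2 g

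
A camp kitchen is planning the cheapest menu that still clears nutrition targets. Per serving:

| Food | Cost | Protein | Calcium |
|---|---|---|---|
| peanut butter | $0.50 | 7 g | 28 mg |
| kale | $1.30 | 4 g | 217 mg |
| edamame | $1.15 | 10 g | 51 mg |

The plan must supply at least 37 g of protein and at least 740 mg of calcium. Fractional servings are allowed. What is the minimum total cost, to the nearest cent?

$5.63

peanut butter only: max(37/7, 740/28) = 26.43 servings → $13.21.
kale only: max(37/4, 740/217) = 9.25 servings → $12.03.
edamame only: max(37/10, 740/51) = 14.51 servings → $16.69.
peanut butter + kale with both tight: 3.603 servings and 2.945 servings → $5.63.
peanut butter + edamame with both targets exact would need a negative amount; discard.
kale + edamame with both tight: 2.804 servings and 2.578 servings → $6.61.
The minimum over all feasible corners is $5.63.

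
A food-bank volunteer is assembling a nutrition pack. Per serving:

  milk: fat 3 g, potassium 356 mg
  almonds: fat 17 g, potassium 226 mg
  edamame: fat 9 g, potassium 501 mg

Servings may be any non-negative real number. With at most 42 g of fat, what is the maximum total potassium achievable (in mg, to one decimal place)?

Potassium per g fat: milk 118.7, edamame 55.67, almonds 13.29.
With no serving limits, spend the whole fat allowance on milk: 42 g / 3 g × 356 mg = 4984.0 mg.

4984.0 mg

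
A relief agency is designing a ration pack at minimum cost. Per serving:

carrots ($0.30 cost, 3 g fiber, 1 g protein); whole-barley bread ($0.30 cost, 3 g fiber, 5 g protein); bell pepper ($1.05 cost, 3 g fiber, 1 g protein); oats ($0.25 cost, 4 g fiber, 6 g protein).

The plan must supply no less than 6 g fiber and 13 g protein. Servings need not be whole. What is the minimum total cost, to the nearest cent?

Minimising a linear cost over {fiber ≥ 6, protein ≥ 13, servings ≥ 0} — the optimum is at a vertex, using one or two foods.
carrots only: max(6/3, 13/1) = 13 servings → $3.90.
whole-barley bread only: max(6/3, 13/5) = 2.6 servings → $0.78.
bell pepper only: max(6/3, 13/1) = 13 servings → $13.65.
oats only: max(6/4, 13/6) = 2.167 servings → $0.54.
carrots + whole-barley bread with both targets exact would need a negative amount; discard.
carrots + bell pepper (both tight): parallel constraints — no distinct corner.
carrots + oats: the both-tight solution has a negative serving — not a feasible corner.
whole-barley bread + bell pepper: the both-tight solution has a negative serving — not a feasible corner.
whole-barley bread + oats: the both-tight solution has a negative serving — not a feasible corner.
bell pepper + oats: the both-tight solution has a negative serving — not a feasible corner.
Cheapest feasible corner: $0.54.

$0.54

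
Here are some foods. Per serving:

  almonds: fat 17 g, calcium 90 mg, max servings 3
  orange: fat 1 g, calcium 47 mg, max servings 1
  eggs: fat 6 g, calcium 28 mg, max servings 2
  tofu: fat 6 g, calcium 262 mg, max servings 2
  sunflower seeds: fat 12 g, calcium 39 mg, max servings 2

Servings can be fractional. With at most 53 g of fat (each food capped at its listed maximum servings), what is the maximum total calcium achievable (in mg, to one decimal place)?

Calcium per g fat: orange 47, tofu 43.67, almonds 5.294, eggs 4.667, sunflower seeds 3.25.
Take 1 serving of orange: uses 1 g fat, +47.0 mg calcium (running total 47.0 mg).
Take 2 servings of tofu: uses 12 g fat, +524.0 mg calcium (running total 571.0 mg).
Take 2.353 servings of almonds: uses 40 g fat, +211.8 mg calcium (running total 782.8 mg).
Greedy by best ratio exhausts the fat allowance optimally: 782.8 mg.

782.8 mg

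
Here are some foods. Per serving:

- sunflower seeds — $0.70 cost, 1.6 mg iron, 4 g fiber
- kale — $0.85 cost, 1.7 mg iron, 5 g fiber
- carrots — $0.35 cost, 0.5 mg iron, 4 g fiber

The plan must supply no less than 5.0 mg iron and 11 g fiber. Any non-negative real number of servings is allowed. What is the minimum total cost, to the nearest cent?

Check every corner: each single food scaled to meet both minima, and each pair solved so both constraints bind.
sunflower seeds only: max(5.0/1.6, 11/4) = 3.125 servings → $2.19.
kale only: max(5.0/1.7, 11/5) = 2.941 servings → $2.50.
carrots only: max(5.0/0.5, 11/4) = 10 servings → $3.50.
sunflower seeds + kale: the both-tight solution has a negative serving — not a feasible corner.
sunflower seeds + carrots with both targets exact would need a negative amount; discard.
kale + carrots: intersection lies outside the first quadrant.
Cheapest feasible corner: $2.19.

$2.19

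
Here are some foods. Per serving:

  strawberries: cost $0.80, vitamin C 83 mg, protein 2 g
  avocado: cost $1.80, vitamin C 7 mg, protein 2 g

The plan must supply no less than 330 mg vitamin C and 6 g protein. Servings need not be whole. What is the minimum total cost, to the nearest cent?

strawberries only: max(330/83, 6/2) = 3.976 servings → $3.18.
avocado only: max(330/7, 6/2) = 47.14 servings → $84.86.
strawberries + avocado with both targets exact would need a negative amount; discard.
So the least-cost plan costs $3.18.

$3.18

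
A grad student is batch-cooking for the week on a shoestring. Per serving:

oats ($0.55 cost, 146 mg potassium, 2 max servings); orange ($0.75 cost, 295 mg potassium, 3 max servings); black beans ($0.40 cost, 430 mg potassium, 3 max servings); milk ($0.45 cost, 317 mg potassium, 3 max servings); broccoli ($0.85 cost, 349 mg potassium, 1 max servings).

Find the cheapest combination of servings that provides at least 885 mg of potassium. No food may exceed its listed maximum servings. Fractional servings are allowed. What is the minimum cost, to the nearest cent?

$0.82

Cost per mg of potassium: black beans $0.0009, milk $0.0014, broccoli $0.0024, orange $0.0025, oats $0.0038.
Take 2.058 servings of black beans: +885.0 mg potassium for $0.82 (total $0.82, still need 0.0 mg).
Filling from the cheapest source first is optimal under one linear minimum: $0.82.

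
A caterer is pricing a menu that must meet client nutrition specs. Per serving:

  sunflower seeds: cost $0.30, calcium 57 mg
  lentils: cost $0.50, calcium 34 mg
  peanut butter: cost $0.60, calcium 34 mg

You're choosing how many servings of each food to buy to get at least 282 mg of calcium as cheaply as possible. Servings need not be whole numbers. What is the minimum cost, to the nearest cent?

$1.48

Cost per mg of calcium: sunflower seeds $0.0053, lentils $0.0147, peanut butter $0.0176.
With no serving limits, use only sunflower seeds: 282 mg / 57 mg = 4.947 servings × $0.30 = $1.48.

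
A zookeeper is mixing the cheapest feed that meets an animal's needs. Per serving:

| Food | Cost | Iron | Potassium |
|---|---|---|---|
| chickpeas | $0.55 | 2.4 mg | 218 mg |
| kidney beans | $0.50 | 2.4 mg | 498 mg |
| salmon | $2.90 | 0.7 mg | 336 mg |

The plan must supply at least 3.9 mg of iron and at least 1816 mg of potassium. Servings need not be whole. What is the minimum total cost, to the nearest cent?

This is a tiny linear program; its minimum lies at a vertex of the feasible set. List the vertices and price them.
chickpeas only: max(3.9/2.4, 1816/218) = 8.33 servings → $4.58.
kidney beans only: max(3.9/2.4, 1816/498) = 3.647 servings → $1.82.
salmon only: max(3.9/0.7, 1816/336) = 5.571 servings → $16.16.
chickpeas + kidney beans: the both-tight solution has a negative serving — not a feasible corner.
chickpeas + salmon with both tight: 0.05996 servings and 5.366 servings → $15.59.
kidney beans + salmon with both tight: 0.08563 servings and 5.278 servings → $15.35.
So the least-cost plan costs $1.82.

$1.82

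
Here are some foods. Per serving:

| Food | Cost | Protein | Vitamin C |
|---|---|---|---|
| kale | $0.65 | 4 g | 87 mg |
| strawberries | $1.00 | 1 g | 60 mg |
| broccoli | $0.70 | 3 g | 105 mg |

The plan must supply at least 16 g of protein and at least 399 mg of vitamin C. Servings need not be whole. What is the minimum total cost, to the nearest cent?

kale only: max(16/4, 399/87) = 4.586 servings → $2.98.
strawberries only: max(16/1, 399/60) = 16 servings → $16.00.
broccoli only: max(16/3, 399/105) = 5.333 servings → $3.73.
kale + strawberries with both tight: 3.667 servings and 1.333 servings → $3.72.
kale + broccoli with both tight: 3.038 servings and 1.283 servings → $2.87.
strawberries + broccoli: the both-tight solution has a negative serving — not a feasible corner.
Cheapest feasible corner: $2.87.

$2.87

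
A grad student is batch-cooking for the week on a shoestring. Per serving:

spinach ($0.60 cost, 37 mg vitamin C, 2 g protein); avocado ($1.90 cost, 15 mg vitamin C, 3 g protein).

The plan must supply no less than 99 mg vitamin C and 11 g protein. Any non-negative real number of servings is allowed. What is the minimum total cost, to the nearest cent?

A basic optimal solution has at most two foods positive. Try each food alone and each pair with both targets met exactly.
spinach only: max(99/37, 11/2) = 5.5 servings → $3.30.
avocado only: max(99/15, 11/3) = 6.6 servings → $12.54.
spinach + avocado with both tight: 1.63 servings and 2.58 servings → $5.88.
Cheapest feasible corner: $3.30.

$3.30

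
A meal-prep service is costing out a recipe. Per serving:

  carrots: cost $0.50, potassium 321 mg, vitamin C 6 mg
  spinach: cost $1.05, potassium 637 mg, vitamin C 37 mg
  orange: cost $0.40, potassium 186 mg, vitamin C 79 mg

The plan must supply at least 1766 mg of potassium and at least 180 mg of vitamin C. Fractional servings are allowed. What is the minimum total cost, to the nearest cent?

At the optimum either one food covers both requirements or two foods hit both targets exactly; no other combination can be cheaper.
carrots only: max(1766/321, 180/6) = 30 servings → $15.00.
spinach only: max(1766/637, 180/37) = 4.865 servings → $5.11.
orange only: max(1766/186, 180/79) = 9.495 servings → $3.80.
carrots + spinach: the both-tight solution has a negative serving — not a feasible corner.
carrots + orange with both tight: 4.374 servings and 1.946 servings → $2.97.
spinach + orange with both tight: 2.441 servings and 1.135 servings → $3.02.
So the least-cost plan costs $2.97.

$2.97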